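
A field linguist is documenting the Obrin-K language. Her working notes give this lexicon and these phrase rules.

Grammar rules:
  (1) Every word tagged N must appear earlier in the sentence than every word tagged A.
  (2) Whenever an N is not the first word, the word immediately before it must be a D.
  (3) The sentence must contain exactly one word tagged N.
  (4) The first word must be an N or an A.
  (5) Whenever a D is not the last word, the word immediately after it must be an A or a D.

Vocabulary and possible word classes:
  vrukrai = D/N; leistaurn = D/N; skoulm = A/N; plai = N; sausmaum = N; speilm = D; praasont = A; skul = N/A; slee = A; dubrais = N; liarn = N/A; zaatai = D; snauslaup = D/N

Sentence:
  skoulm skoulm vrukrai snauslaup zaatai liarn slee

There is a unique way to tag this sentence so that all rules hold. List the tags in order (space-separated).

Candidates per position — 1:skoulm {A,N}; 2:skoulm {A,N}; 3:vrukrai {D,N}; 4:snauslaup {D,N}; 5:zaatai {D}; 6:liarn {N,A}; 7:slee {A}.
If word 2 were N, no tagging could satisfy rule 2; so word 2 is A.
If word 3 were N, no tagging could satisfy rule 1; so word 3 is D.
If word 4 were N, no tagging could satisfy rule 1; so word 4 is D.
If word 6 were N, no tagging could satisfy rule 1; so word 6 is A.
If word 1 were A, no tagging could satisfy rule 3; so word 1 is N.
The unique satisfying tagging is: N A D D D A A.
Rule-by-rule: rule 1 ok; rule 2 ok; rule 3 ok; rule 4 ok; rule 5 ok.

N A D D D A A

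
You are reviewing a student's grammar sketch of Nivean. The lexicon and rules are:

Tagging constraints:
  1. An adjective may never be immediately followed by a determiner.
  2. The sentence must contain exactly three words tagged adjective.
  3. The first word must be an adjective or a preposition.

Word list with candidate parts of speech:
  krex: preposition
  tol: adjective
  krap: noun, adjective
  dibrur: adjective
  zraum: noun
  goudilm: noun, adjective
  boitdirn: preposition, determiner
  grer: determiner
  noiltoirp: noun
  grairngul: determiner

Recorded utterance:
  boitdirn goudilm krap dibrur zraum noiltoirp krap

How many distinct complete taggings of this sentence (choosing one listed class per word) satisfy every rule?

Candidates per position — 1:boitdirn {preposition,determiner}; 2:goudilm {noun,adjective}; 3:krap {noun,adjective}; 4:dibrur {adjective}; 5:zraum {noun}; 6:noiltoirp {noun}; 7:krap {noun,adjective}.
There are 16 candidate sequences in total.
The sequences that satisfy every rule: preposition noun adjective adjective noun noun adjective; preposition adjective noun adjective noun noun adjective; preposition adjective adjective adjective noun noun noun.
Count = 3.

3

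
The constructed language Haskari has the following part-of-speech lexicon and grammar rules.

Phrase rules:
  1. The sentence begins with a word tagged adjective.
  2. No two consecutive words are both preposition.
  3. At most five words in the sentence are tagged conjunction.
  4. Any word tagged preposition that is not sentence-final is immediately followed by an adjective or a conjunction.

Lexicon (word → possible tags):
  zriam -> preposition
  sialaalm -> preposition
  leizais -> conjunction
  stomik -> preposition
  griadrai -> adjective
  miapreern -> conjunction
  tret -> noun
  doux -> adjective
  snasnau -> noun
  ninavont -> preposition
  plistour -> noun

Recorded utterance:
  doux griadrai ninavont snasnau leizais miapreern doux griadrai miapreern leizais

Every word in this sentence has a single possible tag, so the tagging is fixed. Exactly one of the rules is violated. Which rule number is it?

4

Fixed tagging: adjective adjective preposition noun conjunction conjunction adjective adjective conjunction conjunction.
Checking each rule: R1 ok, R2 ok, R3 ok, R4 fails.
Only rule 4 fails.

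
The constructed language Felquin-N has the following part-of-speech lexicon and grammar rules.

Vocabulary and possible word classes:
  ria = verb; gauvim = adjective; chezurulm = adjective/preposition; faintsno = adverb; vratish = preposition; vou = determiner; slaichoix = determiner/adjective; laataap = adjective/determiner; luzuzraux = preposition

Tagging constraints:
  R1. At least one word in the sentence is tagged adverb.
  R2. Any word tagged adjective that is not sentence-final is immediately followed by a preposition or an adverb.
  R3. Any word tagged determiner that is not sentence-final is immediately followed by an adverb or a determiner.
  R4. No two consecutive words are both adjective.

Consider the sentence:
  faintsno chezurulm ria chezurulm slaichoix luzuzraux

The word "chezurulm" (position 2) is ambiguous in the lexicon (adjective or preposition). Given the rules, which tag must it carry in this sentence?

preposition

Candidates per position — 1:faintsno {adverb}; 2:chezurulm {adjective,preposition}; 3:ria {verb}; 4:chezurulm {adjective,preposition}; 5:slaichoix {determiner,adjective}; 6:luzuzraux {preposition}.
Word 2 cannot be adjective — rule 2 would then fail for every completion. It is preposition.
Word 4 cannot be adjective — rule 2 would then fail for every completion. It is preposition.
Word 5 cannot be determiner — rule 3 would then fail for every completion. It is adjective.
So the tagging must be: adverb preposition verb preposition adjective preposition.
Check: rule 1 ✓; rule 2 ✓; rule 3 ✓; rule 4 ✓.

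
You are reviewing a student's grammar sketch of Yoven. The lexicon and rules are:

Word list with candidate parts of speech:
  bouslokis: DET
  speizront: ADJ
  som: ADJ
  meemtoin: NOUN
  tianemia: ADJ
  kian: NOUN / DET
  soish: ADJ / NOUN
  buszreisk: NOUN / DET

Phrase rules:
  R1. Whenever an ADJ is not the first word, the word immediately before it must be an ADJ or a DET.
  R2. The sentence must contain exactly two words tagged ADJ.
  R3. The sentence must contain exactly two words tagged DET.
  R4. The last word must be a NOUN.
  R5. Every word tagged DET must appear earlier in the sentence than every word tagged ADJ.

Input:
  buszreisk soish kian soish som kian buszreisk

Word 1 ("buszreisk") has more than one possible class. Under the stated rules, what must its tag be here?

Candidates per position — 1:buszreisk {NOUN,DET}; 2:soish {ADJ,NOUN}; 3:kian {NOUN,DET}; 4:soish {ADJ,NOUN}; 5:som {ADJ}; 6:kian {NOUN,DET}; 7:buszreisk {NOUN,DET}.
Position 3: tagging it NOUN would leave rule 1 unsatisfiable, so it must be DET.
Position 4: tagging it NOUN would leave rule 1 unsatisfiable, so it must be ADJ.
Position 6: tagging it DET would leave rule 5 unsatisfiable, so it must be NOUN.
Position 7: tagging it DET would leave rule 4 unsatisfiable, so it must be NOUN.
Position 1: tagging it NOUN would leave rule 3 unsatisfiable, so it must be DET.
Position 2: tagging it ADJ would leave rule 2 unsatisfiable, so it must be NOUN.
The unique satisfying tagging is: DET NOUN DET ADJ ADJ NOUN NOUN.
Check: rule 1 ✓; rule 2 ✓; rule 3 ✓; rule 4 ✓; rule 5 ✓.

DET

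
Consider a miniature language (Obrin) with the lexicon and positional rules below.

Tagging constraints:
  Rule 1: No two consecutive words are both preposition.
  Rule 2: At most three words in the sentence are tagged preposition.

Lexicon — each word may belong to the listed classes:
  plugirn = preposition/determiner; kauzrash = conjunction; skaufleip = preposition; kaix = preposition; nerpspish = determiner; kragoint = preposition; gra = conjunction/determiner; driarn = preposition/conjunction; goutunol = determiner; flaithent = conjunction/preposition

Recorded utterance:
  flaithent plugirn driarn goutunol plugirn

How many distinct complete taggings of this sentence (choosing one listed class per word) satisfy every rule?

10

Candidates per position — 1:flaithent {conjunction,preposition}; 2:plugirn {preposition,determiner}; 3:driarn {preposition,conjunction}; 4:goutunol {determiner}; 5:plugirn {preposition,determiner}.
There are 16 candidate sequences in total.
Checking each against the rules leaves 10 sequences.
Count = 10.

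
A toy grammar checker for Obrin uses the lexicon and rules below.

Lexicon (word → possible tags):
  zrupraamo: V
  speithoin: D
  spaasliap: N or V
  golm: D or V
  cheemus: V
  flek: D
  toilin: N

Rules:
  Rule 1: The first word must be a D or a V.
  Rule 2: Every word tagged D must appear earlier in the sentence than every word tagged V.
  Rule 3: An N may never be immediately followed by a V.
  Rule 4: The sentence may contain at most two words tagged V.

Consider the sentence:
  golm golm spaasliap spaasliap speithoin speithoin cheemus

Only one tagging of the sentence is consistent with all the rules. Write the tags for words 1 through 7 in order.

D D N N D D V

Candidates per position — 1:golm {D,V}; 2:golm {D,V}; 3:spaasliap {N,V}; 4:spaasliap {N,V}; 5:speithoin {D}; 6:speithoin {D}; 7:cheemus {V}.
Position 1: V is ruled out by rule 2; that leaves D.
Position 2: V is ruled out by rule 2; that leaves D.
Position 3: V is ruled out by rule 2; that leaves N.
Position 4: V is ruled out by rule 2; that leaves N.
The only consistent sequence is: D D N N D D V.
Check: rule 1 holds; rule 2 holds; rule 3 holds; rule 4 holds.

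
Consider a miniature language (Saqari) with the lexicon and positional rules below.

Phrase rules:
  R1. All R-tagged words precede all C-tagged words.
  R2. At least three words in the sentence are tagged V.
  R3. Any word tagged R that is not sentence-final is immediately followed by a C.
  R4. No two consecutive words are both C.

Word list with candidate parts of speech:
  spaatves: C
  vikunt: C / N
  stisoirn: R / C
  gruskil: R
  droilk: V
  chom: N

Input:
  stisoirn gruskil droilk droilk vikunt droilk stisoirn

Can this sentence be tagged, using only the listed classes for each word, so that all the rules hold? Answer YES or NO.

Candidates per position — 1:stisoirn {R,C}; 2:gruskil {R}; 3:droilk {V}; 4:droilk {V}; 5:vikunt {C,N}; 6:droilk {V}; 7:stisoirn {R,C}.
Rule 3 cannot be satisfied by any choice of tags from the lexicon.
So there is no consistent tagging.

NO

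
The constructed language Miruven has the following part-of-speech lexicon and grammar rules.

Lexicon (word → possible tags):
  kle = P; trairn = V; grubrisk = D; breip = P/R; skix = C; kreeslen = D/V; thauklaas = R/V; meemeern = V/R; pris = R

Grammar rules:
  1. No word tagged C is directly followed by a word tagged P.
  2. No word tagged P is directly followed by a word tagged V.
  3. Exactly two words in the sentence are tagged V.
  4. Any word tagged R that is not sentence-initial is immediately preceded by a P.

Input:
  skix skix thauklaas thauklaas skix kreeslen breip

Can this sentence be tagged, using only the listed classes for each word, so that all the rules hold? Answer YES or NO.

Candidates per position — 1:skix {C}; 2:skix {C}; 3:thauklaas {R,V}; 4:thauklaas {R,V}; 5:skix {C}; 6:kreeslen {D,V}; 7:breip {P,R}.
One satisfying assignment: C C V V C D P.
Check: rule 1 ✓; rule 2 ✓; rule 3 ✓; rule 4 ✓.

YES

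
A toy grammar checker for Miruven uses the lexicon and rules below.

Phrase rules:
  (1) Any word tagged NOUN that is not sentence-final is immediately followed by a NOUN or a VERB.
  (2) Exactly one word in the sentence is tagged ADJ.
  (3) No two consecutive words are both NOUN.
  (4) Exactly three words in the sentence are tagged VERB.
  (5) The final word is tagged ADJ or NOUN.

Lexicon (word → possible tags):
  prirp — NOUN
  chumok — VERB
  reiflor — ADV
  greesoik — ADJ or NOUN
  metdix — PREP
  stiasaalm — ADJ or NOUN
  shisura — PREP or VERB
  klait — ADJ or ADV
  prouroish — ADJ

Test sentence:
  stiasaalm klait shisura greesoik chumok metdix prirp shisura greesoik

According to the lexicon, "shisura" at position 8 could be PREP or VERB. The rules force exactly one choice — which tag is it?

Candidates per position — 1:stiasaalm {ADJ,NOUN}; 2:klait {ADJ,ADV}; 3:shisura {PREP,VERB}; 4:greesoik {ADJ,NOUN}; 5:chumok {VERB}; 6:metdix {PREP}; 7:prirp {NOUN}; 8:shisura {PREP,VERB}; 9:greesoik {ADJ,NOUN}.
Word 1 cannot be NOUN — rule 1 would then fail for every completion. It is ADJ.
Word 2 cannot be ADJ — rule 2 would then fail for every completion. It is ADV.
Word 3 cannot be PREP — rule 4 would then fail for every completion. It is VERB.
Word 4 cannot be ADJ — rule 2 would then fail for every completion. It is NOUN.
Word 8 cannot be PREP — rule 1 would then fail for every completion. It is VERB.
Word 9 cannot be ADJ — rule 2 would then fail for every completion. It is NOUN.
So the tagging must be: ADJ ADV VERB NOUN VERB PREP NOUN VERB NOUN.
Verifying each rule — rule 1 ok; rule 2 ok; rule 3 ok; rule 4 ok; rule 5 ok.

VERB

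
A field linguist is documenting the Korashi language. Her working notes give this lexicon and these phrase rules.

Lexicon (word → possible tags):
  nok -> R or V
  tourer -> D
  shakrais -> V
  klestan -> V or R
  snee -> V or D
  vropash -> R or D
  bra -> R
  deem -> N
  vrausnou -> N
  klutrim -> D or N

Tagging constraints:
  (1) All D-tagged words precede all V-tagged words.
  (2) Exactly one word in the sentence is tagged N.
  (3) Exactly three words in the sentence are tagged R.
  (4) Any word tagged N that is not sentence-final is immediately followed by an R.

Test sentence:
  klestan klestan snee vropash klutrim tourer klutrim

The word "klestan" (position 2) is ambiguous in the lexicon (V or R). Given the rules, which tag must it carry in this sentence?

R

Candidates per position — 1:klestan {V,R}; 2:klestan {V,R}; 3:snee {V,D}; 4:vropash {R,D}; 5:klutrim {D,N}; 6:tourer {D}; 7:klutrim {D,N}.
Position 1: V is ruled out by rule 1; that leaves R.
Position 2: V is ruled out by rule 1; that leaves R.
Position 3: V is ruled out by rule 1; that leaves D.
Position 4: D is ruled out by rule 3; that leaves R.
Position 5: N is ruled out by rule 4; that leaves D.
Position 7: D is ruled out by rule 2; that leaves N.
So the tagging must be: R R D R D D N.
Checking: rule 1 holds; rule 2 holds; rule 3 holds; rule 4 holds.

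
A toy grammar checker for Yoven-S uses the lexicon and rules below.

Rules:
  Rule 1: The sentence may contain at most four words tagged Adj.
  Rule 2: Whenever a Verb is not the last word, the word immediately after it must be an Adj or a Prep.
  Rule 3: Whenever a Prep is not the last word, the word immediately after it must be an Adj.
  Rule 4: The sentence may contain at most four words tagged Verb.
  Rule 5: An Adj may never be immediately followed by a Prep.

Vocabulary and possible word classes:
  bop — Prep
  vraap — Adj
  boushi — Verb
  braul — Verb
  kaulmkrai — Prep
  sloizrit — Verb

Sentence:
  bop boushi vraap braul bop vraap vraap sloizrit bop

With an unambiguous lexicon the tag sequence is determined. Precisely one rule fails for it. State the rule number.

3

Fixed tagging: Prep Verb Adj Verb Prep Adj Adj Verb Prep.
Rule check: R1 ✓, R2 ✓, R3 ✗, R4 ✓, R5 ✓.
Only rule 3 fails.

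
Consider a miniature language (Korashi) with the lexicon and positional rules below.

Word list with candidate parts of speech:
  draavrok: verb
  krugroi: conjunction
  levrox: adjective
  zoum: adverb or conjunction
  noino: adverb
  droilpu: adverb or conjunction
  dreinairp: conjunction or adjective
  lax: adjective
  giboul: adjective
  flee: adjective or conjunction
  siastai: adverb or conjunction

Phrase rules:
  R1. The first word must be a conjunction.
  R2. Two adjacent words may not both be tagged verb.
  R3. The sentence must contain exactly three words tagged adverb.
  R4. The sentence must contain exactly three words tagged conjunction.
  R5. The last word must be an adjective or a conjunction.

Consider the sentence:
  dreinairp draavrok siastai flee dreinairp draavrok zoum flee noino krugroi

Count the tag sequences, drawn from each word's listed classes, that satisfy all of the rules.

3

Candidates per position — 1:dreinairp {conjunction,adjective}; 2:draavrok {verb}; 3:siastai {adverb,conjunction}; 4:flee {adjective,conjunction}; 5:dreinairp {conjunction,adjective}; 6:draavrok {verb}; 7:zoum {adverb,conjunction}; 8:flee {adjective,conjunction}; 9:noino {adverb}; 10:krugroi {conjunction}.
There are 64 candidate sequences in total.
The sequences that satisfy every rule: conjunction verb adverb adjective conjunction verb adverb adjective adverb conjunction; conjunction verb adverb adjective adjective verb adverb conjunction adverb conjunction; conjunction verb adverb conjunction adjective verb adverb adjective adverb conjunction.
Count = 3.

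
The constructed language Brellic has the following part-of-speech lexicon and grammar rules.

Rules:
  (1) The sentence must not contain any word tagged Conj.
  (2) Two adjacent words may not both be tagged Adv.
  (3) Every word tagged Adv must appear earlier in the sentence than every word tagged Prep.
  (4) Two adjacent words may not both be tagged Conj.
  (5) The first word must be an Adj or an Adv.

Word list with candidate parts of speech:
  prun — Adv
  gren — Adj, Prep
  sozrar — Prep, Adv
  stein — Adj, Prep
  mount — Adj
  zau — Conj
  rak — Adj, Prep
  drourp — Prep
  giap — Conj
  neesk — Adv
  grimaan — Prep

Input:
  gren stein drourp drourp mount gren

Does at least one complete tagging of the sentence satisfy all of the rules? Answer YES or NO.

YES

Candidates per position — 1:gren {Adj,Prep}; 2:stein {Adj,Prep}; 3:drourp {Prep}; 4:drourp {Prep}; 5:mount {Adj}; 6:gren {Adj,Prep}.
One satisfying assignment: Adj Prep Prep Prep Adj Adj.
Verifying each rule — rule 1 satisfied; rule 2 satisfied; rule 3 satisfied; rule 4 satisfied; rule 5 satisfied.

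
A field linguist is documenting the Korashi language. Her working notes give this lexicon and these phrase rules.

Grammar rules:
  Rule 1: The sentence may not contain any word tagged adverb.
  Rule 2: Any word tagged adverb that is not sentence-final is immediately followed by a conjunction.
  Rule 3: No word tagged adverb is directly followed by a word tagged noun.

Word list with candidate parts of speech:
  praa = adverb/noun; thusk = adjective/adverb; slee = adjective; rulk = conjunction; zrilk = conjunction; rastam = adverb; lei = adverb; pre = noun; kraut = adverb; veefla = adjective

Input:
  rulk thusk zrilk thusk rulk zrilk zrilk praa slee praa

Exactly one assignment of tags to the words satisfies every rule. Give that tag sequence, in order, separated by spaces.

conjunction adjective conjunction adjective conjunction conjunction conjunction noun adjective noun

Candidates per position — 1:rulk {conjunction}; 2:thusk {adjective,adverb}; 3:zrilk {conjunction}; 4:thusk {adjective,adverb}; 5:rulk {conjunction}; 6:zrilk {conjunction}; 7:zrilk {conjunction}; 8:praa {adverb,noun}; 9:slee {adjective}; 10:praa {adverb,noun}.
Word 2 cannot be adverb — rule 1 would then fail for every completion. It is adjective.
Word 4 cannot be adverb — rule 1 would then fail for every completion. It is adjective.
Word 8 cannot be adverb — rule 1 would then fail for every completion. It is noun.
Word 10 cannot be adverb — rule 1 would then fail for every completion. It is noun.
The unique satisfying tagging is: conjunction adjective conjunction adjective conjunction conjunction conjunction noun adjective noun.
Check: rule 1 ✓; rule 2 ✓; rule 3 ✓.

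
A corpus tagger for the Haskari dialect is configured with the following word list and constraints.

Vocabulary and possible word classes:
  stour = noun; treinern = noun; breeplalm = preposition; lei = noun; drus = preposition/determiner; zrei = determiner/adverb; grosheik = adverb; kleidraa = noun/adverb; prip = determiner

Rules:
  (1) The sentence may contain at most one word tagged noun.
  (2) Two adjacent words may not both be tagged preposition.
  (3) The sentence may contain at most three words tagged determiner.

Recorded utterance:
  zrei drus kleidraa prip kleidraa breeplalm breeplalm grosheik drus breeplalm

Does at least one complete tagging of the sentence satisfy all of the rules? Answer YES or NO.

NO

Candidates per position — 1:zrei {determiner,adverb}; 2:drus {preposition,determiner}; 3:kleidraa {noun,adverb}; 4:prip {determiner}; 5:kleidraa {noun,adverb}; 6:breeplalm {preposition}; 7:breeplalm {preposition}; 8:grosheik {adverb}; 9:drus {preposition,determiner}; 10:breeplalm {preposition}.
Rule 2 cannot be satisfied by any choice of tags from the lexicon.
So there is no consistent tagging.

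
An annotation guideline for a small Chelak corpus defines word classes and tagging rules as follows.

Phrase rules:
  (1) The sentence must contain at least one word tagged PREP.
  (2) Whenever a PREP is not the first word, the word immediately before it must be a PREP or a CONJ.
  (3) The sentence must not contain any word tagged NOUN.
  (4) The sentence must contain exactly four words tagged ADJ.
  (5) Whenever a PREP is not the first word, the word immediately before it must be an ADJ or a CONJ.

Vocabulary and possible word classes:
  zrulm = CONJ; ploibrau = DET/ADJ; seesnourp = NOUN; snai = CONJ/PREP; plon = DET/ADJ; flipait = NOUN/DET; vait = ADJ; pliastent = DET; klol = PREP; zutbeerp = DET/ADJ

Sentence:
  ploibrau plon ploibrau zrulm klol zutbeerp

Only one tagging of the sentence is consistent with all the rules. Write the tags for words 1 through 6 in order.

Candidates per position — 1:ploibrau {DET,ADJ}; 2:plon {DET,ADJ}; 3:ploibrau {DET,ADJ}; 4:zrulm {CONJ}; 5:klol {PREP}; 6:zutbeerp {DET,ADJ}.
Position 1: tagging it DET would leave rule 4 unsatisfiable, so it must be ADJ.
Position 2: tagging it DET would leave rule 4 unsatisfiable, so it must be ADJ.
Position 3: tagging it DET would leave rule 4 unsatisfiable, so it must be ADJ.
Position 6: tagging it DET would leave rule 4 unsatisfiable, so it must be ADJ.
The only consistent sequence is: ADJ ADJ ADJ CONJ PREP ADJ.
Checking: rule 1 holds; rule 2 holds; rule 3 holds; rule 4 holds; rule 5 holds.

ADJ ADJ ADJ CONJ PREP ADJ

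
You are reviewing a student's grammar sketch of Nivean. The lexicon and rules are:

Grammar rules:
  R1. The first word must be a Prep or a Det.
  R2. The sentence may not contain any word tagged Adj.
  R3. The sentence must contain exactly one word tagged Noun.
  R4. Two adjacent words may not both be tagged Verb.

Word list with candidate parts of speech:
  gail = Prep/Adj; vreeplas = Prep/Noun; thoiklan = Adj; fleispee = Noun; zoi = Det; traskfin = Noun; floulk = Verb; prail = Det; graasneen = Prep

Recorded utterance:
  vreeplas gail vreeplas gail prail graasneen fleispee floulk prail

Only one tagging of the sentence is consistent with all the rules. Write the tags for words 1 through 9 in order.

Prep Prep Prep Prep Det Prep Noun Verb Det

Candidates per position — 1:vreeplas {Prep,Noun}; 2:gail {Prep,Adj}; 3:vreeplas {Prep,Noun}; 4:gail {Prep,Adj}; 5:prail {Det}; 6:graasneen {Prep}; 7:fleispee {Noun}; 8:floulk {Verb}; 9:prail {Det}.
Position 1: Noun is ruled out by rule 1; that leaves Prep.
Position 2: Adj is ruled out by rule 2; that leaves Prep.
Position 3: Noun is ruled out by rule 3; that leaves Prep.
Position 4: Adj is ruled out by rule 2; that leaves Prep.
The unique satisfying tagging is: Prep Prep Prep Prep Det Prep Noun Verb Det.
Rule-by-rule: rule 1 ok; rule 2 ok; rule 3 ok; rule 4 ok.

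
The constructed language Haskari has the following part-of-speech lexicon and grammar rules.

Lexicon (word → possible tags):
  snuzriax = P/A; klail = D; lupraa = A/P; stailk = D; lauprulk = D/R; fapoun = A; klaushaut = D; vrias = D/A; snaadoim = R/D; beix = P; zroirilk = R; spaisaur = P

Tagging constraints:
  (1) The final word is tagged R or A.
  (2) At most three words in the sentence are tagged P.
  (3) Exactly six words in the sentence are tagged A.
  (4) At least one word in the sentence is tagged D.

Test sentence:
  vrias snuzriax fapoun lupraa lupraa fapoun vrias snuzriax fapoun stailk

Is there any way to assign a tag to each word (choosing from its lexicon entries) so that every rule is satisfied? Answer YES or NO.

Candidates per position — 1:vrias {D,A}; 2:snuzriax {P,A}; 3:fapoun {A}; 4:lupraa {A,P}; 5:lupraa {A,P}; 6:fapoun {A}; 7:vrias {D,A}; 8:snuzriax {P,A}; 9:fapoun {A}; 10:stailk {D}.
Rule 1 cannot be satisfied by any choice of tags from the lexicon.
So there is no consistent tagging.

NO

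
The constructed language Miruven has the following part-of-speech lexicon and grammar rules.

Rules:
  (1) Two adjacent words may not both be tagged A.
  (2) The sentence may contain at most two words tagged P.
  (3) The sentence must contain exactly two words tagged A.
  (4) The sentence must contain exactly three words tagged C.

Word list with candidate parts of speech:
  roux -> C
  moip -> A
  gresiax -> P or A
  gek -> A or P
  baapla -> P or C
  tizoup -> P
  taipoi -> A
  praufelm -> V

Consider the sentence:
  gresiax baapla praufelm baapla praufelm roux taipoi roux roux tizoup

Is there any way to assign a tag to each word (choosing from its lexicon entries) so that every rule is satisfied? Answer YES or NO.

Candidates per position — 1:gresiax {P,A}; 2:baapla {P,C}; 3:praufelm {V}; 4:baapla {P,C}; 5:praufelm {V}; 6:roux {C}; 7:taipoi {A}; 8:roux {C}; 9:roux {C}; 10:tizoup {P}.
Every candidate sequence violates at least one rule; no consistent tagging exists.

NO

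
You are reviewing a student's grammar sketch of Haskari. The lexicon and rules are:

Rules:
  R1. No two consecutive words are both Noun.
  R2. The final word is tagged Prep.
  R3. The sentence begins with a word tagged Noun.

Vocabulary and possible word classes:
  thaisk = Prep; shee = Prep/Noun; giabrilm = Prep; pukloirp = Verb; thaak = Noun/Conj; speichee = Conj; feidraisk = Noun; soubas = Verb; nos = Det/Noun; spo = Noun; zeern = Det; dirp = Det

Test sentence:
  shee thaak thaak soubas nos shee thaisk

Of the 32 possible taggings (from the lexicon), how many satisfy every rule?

Candidates per position — 1:shee {Prep,Noun}; 2:thaak {Noun,Conj}; 3:thaak {Noun,Conj}; 4:soubas {Verb}; 5:nos {Det,Noun}; 6:shee {Prep,Noun}; 7:thaisk {Prep}.
There are 32 candidate sequences in total.
Checking each against the rules leaves 6 sequences.
Count = 6.

6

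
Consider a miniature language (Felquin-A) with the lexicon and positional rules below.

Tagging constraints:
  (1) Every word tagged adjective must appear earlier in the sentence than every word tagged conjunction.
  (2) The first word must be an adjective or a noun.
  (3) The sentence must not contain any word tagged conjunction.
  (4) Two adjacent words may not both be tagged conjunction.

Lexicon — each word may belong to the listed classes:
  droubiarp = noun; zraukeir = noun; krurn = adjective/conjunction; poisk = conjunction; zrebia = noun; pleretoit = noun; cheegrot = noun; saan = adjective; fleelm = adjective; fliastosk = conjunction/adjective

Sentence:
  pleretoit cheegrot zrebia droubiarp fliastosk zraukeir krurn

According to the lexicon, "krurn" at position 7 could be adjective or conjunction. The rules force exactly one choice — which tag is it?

Candidates per position — 1:pleretoit {noun}; 2:cheegrot {noun}; 3:zrebia {noun}; 4:droubiarp {noun}; 5:fliastosk {conjunction,adjective}; 6:zraukeir {noun}; 7:krurn {adjective,conjunction}.
Word 5 cannot be conjunction — rule 3 would then fail for every completion. It is adjective.
Word 7 cannot be conjunction — rule 3 would then fail for every completion. It is adjective.
The unique satisfying tagging is: noun noun noun noun adjective noun adjective.
Verifying each rule — rule 1 satisfied; rule 2 satisfied; rule 3 satisfied; rule 4 satisfied.

adjective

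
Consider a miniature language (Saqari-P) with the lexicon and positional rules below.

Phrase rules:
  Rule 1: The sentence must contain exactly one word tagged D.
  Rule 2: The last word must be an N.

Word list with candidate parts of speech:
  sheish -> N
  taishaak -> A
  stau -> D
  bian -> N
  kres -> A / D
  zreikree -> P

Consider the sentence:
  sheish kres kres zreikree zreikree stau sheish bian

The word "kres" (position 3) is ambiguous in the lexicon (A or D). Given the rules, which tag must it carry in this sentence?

Candidates per position — 1:sheish {N}; 2:kres {A,D}; 3:kres {A,D}; 4:zreikree {P}; 5:zreikree {P}; 6:stau {D}; 7:sheish {N}; 8:bian {N}.
If word 2 were D, no tagging could satisfy rule 1; so word 2 is A.
If word 3 were D, no tagging could satisfy rule 1; so word 3 is A.
The only consistent sequence is: N A A P P D N N.
Verifying each rule — rule 1 satisfied; rule 2 satisfied.

A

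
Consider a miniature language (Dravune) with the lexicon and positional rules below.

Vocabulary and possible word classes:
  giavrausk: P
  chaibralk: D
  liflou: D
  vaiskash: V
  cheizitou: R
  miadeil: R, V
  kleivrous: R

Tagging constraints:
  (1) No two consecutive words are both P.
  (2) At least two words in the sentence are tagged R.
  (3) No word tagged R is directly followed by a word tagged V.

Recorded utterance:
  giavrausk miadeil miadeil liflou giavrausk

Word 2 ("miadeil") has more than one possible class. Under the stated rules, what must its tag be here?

Candidates per position — 1:giavrausk {P}; 2:miadeil {R,V}; 3:miadeil {R,V}; 4:liflou {D}; 5:giavrausk {P}.
Position 2: V is ruled out by rule 2; that leaves R.
Position 3: V is ruled out by rule 2; that leaves R.
The only consistent sequence is: P R R D P.
Checking: rule 1 ✓; rule 2 ✓; rule 3 ✓.

R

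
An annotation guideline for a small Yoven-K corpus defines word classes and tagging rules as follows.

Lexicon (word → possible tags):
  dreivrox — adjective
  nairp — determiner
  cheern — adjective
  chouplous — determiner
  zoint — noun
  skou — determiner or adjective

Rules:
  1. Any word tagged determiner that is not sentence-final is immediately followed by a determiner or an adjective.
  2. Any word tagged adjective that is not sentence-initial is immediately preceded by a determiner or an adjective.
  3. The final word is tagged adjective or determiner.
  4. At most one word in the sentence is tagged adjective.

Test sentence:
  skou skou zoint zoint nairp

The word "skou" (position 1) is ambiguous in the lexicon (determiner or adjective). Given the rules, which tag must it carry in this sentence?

determiner

Candidates per position — 1:skou {determiner,adjective}; 2:skou {determiner,adjective}; 3:zoint {noun}; 4:zoint {noun}; 5:nairp {determiner}.
Word 2 cannot be determiner — rule 1 would then fail for every completion. It is adjective.
Word 1 cannot be adjective — rule 4 would then fail for every completion. It is determiner.
So the tagging must be: determiner adjective noun noun determiner.
Checking: rule 1 satisfied; rule 2 satisfied; rule 3 satisfied; rule 4 satisfied.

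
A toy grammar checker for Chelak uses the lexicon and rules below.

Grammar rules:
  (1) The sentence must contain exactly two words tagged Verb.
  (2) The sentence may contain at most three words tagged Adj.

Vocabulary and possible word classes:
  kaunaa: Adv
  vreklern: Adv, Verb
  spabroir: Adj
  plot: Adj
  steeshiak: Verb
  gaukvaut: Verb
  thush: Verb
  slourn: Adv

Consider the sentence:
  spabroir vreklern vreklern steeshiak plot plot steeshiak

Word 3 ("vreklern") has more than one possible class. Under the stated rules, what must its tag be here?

Adv

Candidates per position — 1:spabroir {Adj}; 2:vreklern {Adv,Verb}; 3:vreklern {Adv,Verb}; 4:steeshiak {Verb}; 5:plot {Adj}; 6:plot {Adj}; 7:steeshiak {Verb}.
Word 2 cannot be Verb — rule 1 would then fail for every completion. It is Adv.
Word 3 cannot be Verb — rule 1 would then fail for every completion. It is Adv.
The only consistent sequence is: Adj Adv Adv Verb Adj Adj Verb.
Check: rule 1 ok; rule 2 ok.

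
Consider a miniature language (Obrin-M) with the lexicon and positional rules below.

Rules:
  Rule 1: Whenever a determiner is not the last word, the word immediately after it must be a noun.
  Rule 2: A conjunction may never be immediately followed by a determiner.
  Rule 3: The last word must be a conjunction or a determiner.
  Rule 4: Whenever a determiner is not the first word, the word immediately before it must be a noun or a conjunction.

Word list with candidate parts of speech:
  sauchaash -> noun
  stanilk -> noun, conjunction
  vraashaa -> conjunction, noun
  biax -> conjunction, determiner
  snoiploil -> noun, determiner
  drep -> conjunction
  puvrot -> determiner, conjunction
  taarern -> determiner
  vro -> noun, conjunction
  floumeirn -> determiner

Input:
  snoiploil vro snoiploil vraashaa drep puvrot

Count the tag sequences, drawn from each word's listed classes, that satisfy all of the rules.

Candidates per position — 1:snoiploil {noun,determiner}; 2:vro {noun,conjunction}; 3:snoiploil {noun,determiner}; 4:vraashaa {conjunction,noun}; 5:drep {conjunction}; 6:puvrot {determiner,conjunction}.
There are 32 candidate sequences in total.
Checking each against the rules leaves 8 sequences.
Count = 8.

8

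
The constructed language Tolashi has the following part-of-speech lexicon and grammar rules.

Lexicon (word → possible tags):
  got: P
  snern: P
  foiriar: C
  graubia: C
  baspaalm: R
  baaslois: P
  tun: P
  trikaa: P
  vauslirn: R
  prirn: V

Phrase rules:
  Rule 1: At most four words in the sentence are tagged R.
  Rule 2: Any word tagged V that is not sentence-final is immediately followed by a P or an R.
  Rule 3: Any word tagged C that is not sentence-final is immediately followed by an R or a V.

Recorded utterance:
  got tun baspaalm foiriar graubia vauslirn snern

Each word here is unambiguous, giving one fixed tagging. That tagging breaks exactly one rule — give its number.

3

Fixed tagging: P P R C C R P.
Rule check: R1 holds, R2 holds, R3 violated.
Only rule 3 fails.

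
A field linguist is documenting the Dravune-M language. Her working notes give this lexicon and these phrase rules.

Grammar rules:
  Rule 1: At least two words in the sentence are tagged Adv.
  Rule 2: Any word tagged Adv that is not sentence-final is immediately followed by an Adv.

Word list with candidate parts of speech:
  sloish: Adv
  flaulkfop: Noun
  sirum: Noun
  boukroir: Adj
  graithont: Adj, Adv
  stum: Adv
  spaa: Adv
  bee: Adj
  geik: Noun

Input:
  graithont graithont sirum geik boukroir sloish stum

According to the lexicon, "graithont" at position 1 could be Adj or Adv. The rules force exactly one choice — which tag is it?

Candidates per position — 1:graithont {Adj,Adv}; 2:graithont {Adj,Adv}; 3:sirum {Noun}; 4:geik {Noun}; 5:boukroir {Adj}; 6:sloish {Adv}; 7:stum {Adv}.
Position 1: Adv is ruled out by rule 2; that leaves Adj.
Position 2: Adv is ruled out by rule 2; that leaves Adj.
That leaves exactly one tagging: Adj Adj Noun Noun Adj Adv Adv.
Verifying each rule — rule 1 satisfied; rule 2 satisfied.

Adj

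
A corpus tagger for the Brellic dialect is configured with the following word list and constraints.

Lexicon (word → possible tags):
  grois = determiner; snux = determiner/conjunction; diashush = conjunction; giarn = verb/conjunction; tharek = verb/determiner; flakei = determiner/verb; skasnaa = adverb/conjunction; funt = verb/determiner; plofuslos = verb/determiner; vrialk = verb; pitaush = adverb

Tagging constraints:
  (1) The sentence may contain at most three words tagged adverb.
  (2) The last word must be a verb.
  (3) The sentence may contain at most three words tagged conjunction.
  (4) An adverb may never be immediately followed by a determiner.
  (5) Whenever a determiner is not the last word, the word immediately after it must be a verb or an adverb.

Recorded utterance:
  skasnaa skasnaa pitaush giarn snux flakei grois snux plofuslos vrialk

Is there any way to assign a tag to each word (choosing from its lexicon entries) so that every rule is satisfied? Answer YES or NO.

NO

Candidates per position — 1:skasnaa {adverb,conjunction}; 2:skasnaa {adverb,conjunction}; 3:pitaush {adverb}; 4:giarn {verb,conjunction}; 5:snux {determiner,conjunction}; 6:flakei {determiner,verb}; 7:grois {determiner}; 8:snux {determiner,conjunction}; 9:plofuslos {verb,determiner}; 10:vrialk {verb}.
Rule 5 cannot be satisfied by any choice of tags from the lexicon.
So there is no consistent tagging.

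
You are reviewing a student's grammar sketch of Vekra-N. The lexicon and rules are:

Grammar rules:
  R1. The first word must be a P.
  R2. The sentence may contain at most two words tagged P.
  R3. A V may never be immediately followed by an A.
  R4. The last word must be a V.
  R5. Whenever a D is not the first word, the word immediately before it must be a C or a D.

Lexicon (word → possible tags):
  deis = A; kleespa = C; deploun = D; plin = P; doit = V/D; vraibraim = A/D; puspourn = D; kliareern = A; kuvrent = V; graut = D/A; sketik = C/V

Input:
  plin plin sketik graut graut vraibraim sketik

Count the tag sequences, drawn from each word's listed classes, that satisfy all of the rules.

Candidates per position — 1:plin {P}; 2:plin {P}; 3:sketik {C,V}; 4:graut {D,A}; 5:graut {D,A}; 6:vraibraim {A,D}; 7:sketik {C,V}.
There are 32 candidate sequences in total.
The sequences that satisfy every rule: P P C D D A V; P P C D D D V; P P C D A A V; P P C A A A V.
Count = 4.

4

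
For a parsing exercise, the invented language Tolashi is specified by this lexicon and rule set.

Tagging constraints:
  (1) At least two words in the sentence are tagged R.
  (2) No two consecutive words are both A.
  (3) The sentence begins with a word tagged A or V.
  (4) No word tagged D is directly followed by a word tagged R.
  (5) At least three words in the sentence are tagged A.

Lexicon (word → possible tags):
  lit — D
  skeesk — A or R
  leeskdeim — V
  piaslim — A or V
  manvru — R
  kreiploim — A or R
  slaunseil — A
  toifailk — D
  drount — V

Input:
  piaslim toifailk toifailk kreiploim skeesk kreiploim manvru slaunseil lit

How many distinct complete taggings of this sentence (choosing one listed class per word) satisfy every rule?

3

Candidates per position — 1:piaslim {A,V}; 2:toifailk {D}; 3:toifailk {D}; 4:kreiploim {A,R}; 5:skeesk {A,R}; 6:kreiploim {A,R}; 7:manvru {R}; 8:slaunseil {A}; 9:lit {D}.
There are 16 candidate sequences in total.
The sequences that satisfy every rule: A D D A R A R A D; A D D A R R R A D; V D D A R A R A D.
Count = 3.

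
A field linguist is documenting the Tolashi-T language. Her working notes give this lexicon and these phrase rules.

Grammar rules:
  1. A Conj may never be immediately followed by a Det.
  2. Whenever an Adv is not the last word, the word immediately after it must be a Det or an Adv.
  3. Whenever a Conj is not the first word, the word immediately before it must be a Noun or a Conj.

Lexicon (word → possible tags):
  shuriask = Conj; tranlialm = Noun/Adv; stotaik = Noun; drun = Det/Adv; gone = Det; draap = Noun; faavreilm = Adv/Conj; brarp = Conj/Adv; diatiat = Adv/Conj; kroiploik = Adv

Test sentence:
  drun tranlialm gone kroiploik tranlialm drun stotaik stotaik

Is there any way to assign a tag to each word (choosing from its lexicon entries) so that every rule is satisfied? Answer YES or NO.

Candidates per position — 1:drun {Det,Adv}; 2:tranlialm {Noun,Adv}; 3:gone {Det}; 4:kroiploik {Adv}; 5:tranlialm {Noun,Adv}; 6:drun {Det,Adv}; 7:stotaik {Noun}; 8:stotaik {Noun}.
One satisfying assignment: Det Adv Det Adv Adv Det Noun Noun.
Rule-by-rule: rule 1 ✓; rule 2 ✓; rule 3 ✓.

YES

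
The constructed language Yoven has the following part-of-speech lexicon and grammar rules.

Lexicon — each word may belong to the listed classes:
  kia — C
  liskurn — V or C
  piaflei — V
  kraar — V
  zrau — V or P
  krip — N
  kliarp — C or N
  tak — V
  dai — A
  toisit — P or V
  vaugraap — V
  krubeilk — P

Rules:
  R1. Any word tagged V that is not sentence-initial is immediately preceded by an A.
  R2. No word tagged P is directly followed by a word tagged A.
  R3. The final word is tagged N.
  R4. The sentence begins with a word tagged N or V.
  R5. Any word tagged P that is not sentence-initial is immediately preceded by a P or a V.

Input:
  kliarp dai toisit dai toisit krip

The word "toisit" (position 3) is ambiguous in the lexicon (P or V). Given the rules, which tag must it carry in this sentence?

V

Candidates per position — 1:kliarp {C,N}; 2:dai {A}; 3:toisit {P,V}; 4:dai {A}; 5:toisit {P,V}; 6:krip {N}.
Position 1: tagging it C would leave rule 4 unsatisfiable, so it must be N.
Position 3: tagging it P would leave rule 2 unsatisfiable, so it must be V.
Position 5: tagging it P would leave rule 5 unsatisfiable, so it must be V.
So the tagging must be: N A V A V N.
Verifying each rule — rule 1 satisfied; rule 2 satisfied; rule 3 satisfied; rule 4 satisfied; rule 5 satisfied.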